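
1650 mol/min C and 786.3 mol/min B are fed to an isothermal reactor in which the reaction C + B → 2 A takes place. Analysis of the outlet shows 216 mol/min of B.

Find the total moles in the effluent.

For B: n = n₀ − 1ξ → 216 = 786.3 − 1ξ, giving ξ = 570.3 mol/min.
Outlet amounts (n = n₀ + ν ξ):
  C: 1650 − 1(570.3) = 1080
  B: 786.3 − 1(570.3) = 216
  A: 0 + 2(570.3) = 1141
Total out = 1080 + 216 + 1141 = 2436 mol/min.

2440 mol/min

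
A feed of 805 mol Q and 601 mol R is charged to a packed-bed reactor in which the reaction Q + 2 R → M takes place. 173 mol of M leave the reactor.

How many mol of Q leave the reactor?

632 mol

For M: n = n₀ + 1ξ → 173 = 0 + 1ξ, giving ξ = 173 mol.
Outlet amounts (n = n₀ + ν ξ):
  Q: 805 − 1(173) = 632
  R: 601 − 2(173) = 255
  M: 0 + 1(173) = 173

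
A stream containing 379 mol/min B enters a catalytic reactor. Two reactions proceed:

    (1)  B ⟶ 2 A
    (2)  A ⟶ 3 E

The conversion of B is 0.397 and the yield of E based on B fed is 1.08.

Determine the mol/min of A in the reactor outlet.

164 mol/min

Conversion of B: B consumed = 1ξ₁ = 0.397 × 379 → ξ₁ = 150.5 mol/min.
Yield of E: 3ξ₂ / 379 = 1.08 → ξ₂ = 136.4 mol/min.
Outlet amounts (n = n₀ + Σ ν·ξ):
  B: 379 − 1(150.5) = 228.5
  A: 0 + 2(150.5) − 1(136.4) = 164.5
  E: 0 + 3(136.4) = 409.3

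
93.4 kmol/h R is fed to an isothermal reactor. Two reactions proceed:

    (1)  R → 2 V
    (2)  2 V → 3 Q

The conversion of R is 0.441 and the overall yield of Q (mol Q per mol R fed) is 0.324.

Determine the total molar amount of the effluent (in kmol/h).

Conversion of R: R consumed = 1ξ₁ = 0.441 × 93.4 → ξ₁ = 41.19 kmol/h.
Yield of Q: 3ξ₂ / 93.4 = 0.324 → ξ₂ = 10.09 kmol/h.
Outlet amounts (n = n₀ + Σ ν·ξ):
  R: 93.4 − 1(41.19) = 52.21
  V: 0 + 2(41.19) − 2(10.09) = 62.2
  Q: 0 + 3(10.09) = 30.26
Total out = 52.21 + 62.2 + 30.26 = 144.7 kmol/h.

145 kmol/h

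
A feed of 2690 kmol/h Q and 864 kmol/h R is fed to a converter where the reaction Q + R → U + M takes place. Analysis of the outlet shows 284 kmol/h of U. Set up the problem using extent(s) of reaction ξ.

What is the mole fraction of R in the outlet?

For U: n = n₀ + 1ξ → 284 = 0 + 1ξ, giving ξ = 284 kmol/h.
Outlet amounts (n = n₀ + ν ξ):
  Q: 2690 − 1(284) = 2406
  R: 864 − 1(284) = 580
  U: 0 + 1(284) = 284
  M: 0 + 1(284) = 284
Total out = 3554 kmol/h; y_R = 580 / 3554 = 0.1632.

0.163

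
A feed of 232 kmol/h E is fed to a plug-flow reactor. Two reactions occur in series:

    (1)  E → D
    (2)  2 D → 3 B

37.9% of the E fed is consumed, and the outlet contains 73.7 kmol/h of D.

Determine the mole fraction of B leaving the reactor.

0.0893

Conversion of E: E consumed = 1ξ₁ = 0.379 × 232 → ξ₁ = 87.93 kmol/h.
D balance: n_D = 0 + 1ξ₁ − 2ξ₂ = 73.7 → ξ₂ = (1·87.93 − 73.7)/2 = 7.114 kmol/h.
Outlet amounts (n = n₀ + Σ ν·ξ):
  E: 232 − 1(87.93) = 144.1
  D: 0 + 1(87.93) − 2(7.114) = 73.7
  B: 0 + 3(7.114) = 21.34
Total out = 239.1 kmol/h; y_B = 21.34 / 239.1 = 0.08925.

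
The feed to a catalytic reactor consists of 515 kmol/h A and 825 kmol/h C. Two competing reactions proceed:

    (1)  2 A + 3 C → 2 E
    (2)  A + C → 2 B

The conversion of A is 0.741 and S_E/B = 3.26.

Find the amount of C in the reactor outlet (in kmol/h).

278 kmol/h

Conversion of A: A consumed = 0.741 × 515 = 381.6 kmol/h = 2ξ₁ + 1ξ₂.
Selectivity: 2ξ₁ / (2ξ₂) = 3.26 → ξ₁ = 3.26 ξ₂.
Substitute: (2·3.26 + 1) ξ₂ = 381.6 → ξ₂ = 50.75 kmol/h, ξ₁ = 165.4 kmol/h.
Outlet amounts (n = n₀ + Σ ν·ξ):
  A: 515 − 2(165.4) − 1(50.75) = 133.4
  C: 825 − 3(165.4) − 1(50.75) = 278
  E: 0 + 2(165.4) = 330.9
  B: 0 + 2(50.75) = 101.5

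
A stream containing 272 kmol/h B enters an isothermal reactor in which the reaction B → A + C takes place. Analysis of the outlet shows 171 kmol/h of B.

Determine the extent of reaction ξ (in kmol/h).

For B: n = n₀ − 1ξ → 171 = 272 − 1ξ, giving ξ = 101 kmol/h.
Outlet amounts (n = n₀ + ν ξ):
  B: 272 − 1(101) = 171
  A: 0 + 1(101) = 101
  C: 0 + 1(101) = 101

ξ = 101 kmol/h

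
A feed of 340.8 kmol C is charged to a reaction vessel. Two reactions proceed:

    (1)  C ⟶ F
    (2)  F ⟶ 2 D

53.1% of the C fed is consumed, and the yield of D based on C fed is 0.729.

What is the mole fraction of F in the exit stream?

0.122

Conversion of C: C consumed = 1ξ₁ = 0.531 × 340.8 → ξ₁ = 181 kmol.
Yield of D: 2ξ₂ / 340.8 = 0.729 → ξ₂ = 124.2 kmol.
Outlet amounts (n = n₀ + Σ ν·ξ):
  C: 340.8 − 1(181) = 159.8
  F: 0 + 1(181) − 1(124.2) = 56.74
  D: 0 + 2(124.2) = 248.4
Total out = 465 kmol; y_F = 56.74 / 465 = 0.122.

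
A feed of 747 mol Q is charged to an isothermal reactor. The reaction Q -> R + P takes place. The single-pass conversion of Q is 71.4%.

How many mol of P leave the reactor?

533 mol

Q reacted = 0.714 × 747 = 533.4 mol; ν_Q = −1, so ξ = 533.4/1 = 533.4 mol.
Outlet amounts (n = n₀ + ν ξ):
  Q: 747 − 1(533.4) = 213.6
  R: 0 + 1(533.4) = 533.4
  P: 0 + 1(533.4) = 533.4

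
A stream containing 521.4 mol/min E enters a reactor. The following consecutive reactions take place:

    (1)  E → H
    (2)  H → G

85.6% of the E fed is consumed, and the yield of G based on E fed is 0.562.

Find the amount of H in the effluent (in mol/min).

153 mol/min

Conversion of E: E consumed = 1ξ₁ = 0.856 × 521.4 → ξ₁ = 446.3 mol/min.
Yield of G: 1ξ₂ / 521.4 = 0.562 → ξ₂ = 293 mol/min.
Outlet amounts (n = n₀ + Σ ν·ξ):
  E: 521.4 − 1(446.3) = 75.08
  H: 0 + 1(446.3) − 1(293) = 153.3
  G: 0 + 1(293) = 293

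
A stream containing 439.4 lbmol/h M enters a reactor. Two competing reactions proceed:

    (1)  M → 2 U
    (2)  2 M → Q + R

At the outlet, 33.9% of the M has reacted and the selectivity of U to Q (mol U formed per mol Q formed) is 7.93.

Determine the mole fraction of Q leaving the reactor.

Conversion of M: M consumed = 0.339 × 439.4 = 149 lbmol/h = 1ξ₁ + 2ξ₂.
Selectivity: 2ξ₁ / (1ξ₂) = 7.93 → ξ₁ = 3.965 ξ₂.
Substitute: (1·3.965 + 2) ξ₂ = 149 → ξ₂ = 24.97 lbmol/h, ξ₁ = 99.01 lbmol/h.
Outlet amounts (n = n₀ + Σ ν·ξ):
  M: 439.4 − 1(99.01) − 2(24.97) = 290.4
  U: 0 + 2(99.01) = 198
  Q: 0 + 1(24.97) = 24.97
  R: 0 + 1(24.97) = 24.97
Total out = 538.4 lbmol/h; y_Q = 24.97 / 538.4 = 0.04638.

0.0464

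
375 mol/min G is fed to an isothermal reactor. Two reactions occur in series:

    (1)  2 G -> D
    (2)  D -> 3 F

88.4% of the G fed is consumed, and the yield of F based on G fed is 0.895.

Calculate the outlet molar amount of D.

Conversion of G: G consumed = 2ξ₁ = 0.884 × 375 → ξ₁ = 165.8 mol/min.
Yield of F: 3ξ₂ / 375 = 0.895 → ξ₂ = 111.9 mol/min.
Outlet amounts (n = n₀ + Σ ν·ξ):
  G: 375 − 2(165.8) = 43.5
  D: 0 + 1(165.8) − 1(111.9) = 53.88
  F: 0 + 3(111.9) = 335.6

53.9 mol/min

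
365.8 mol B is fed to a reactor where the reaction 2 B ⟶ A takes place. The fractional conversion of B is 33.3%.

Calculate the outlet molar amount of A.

B reacted = 0.333 × 365.8 = 121.8 mol; ν_B = −2, so ξ = 121.8/2 = 60.91 mol.
Outlet amounts (n = n₀ + ν ξ):
  B: 365.8 − 2(60.91) = 244
  A: 0 + 1(60.91) = 60.91

60.9 mol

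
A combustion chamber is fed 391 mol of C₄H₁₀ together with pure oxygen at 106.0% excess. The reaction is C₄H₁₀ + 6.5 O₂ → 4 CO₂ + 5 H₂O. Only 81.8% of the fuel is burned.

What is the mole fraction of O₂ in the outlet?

0.517

Stoichiometric O₂ = 6.5 × 391 = 2542 mol; O₂ fed = 2542 × 2.060 = 5235 mol.
Fuel reacted = 0.818 × 391 → ξ = 319.8 mol.
Outlet (n = n₀ + ν ξ):
  C₄H₁₀: 391 − 1(319.8) = 71.16
  O₂: 5235 − 6.5(319.8) = 3157
  CO₂: 0 + 4(319.8) = 1279
  H₂O: 0 + 5(319.8) = 1599
Total out = 6106 mol; y_O₂ = 3157 / 6106 = 0.5169.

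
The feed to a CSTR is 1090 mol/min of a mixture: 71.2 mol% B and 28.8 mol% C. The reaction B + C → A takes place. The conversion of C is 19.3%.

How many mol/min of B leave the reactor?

715 mol/min

C reacted = 0.193 × 313.9 = 60.59 mol/min; ν_C = −1, so ξ = 60.59/1 = 60.59 mol/min.
Outlet amounts (n = n₀ + ν ξ):
  B: 776.1 − 1(60.59) = 715.5
  C: 313.9 − 1(60.59) = 253.3
  A: 0 + 1(60.59) = 60.59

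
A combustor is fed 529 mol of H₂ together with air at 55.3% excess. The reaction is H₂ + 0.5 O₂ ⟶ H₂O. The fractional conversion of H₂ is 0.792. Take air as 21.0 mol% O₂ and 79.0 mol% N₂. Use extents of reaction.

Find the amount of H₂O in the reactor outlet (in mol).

Stoichiometric O₂ = 0.5 × 529 = 264.5 mol; O₂ fed = 264.5 × 1.553 = 410.8 mol.
N₂ fed = 410.8 × 79/21 = 1545 mol.
Fuel reacted = 0.792 × 529 → ξ = 419 mol.
Outlet (n = n₀ + ν ξ):
  H₂: 529 − 1(419) = 110
  O₂: 410.8 − 0.5(419) = 201.3
  N₂: 1545 (inert)
  H₂O: 0 + 1(419) = 419

419 mol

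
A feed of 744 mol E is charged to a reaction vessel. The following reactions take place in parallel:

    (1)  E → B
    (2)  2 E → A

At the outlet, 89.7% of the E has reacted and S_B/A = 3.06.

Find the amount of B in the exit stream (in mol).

404 mol

Conversion of E: E consumed = 0.897 × 744 = 667.4 mol = 1ξ₁ + 2ξ₂.
Selectivity: 1ξ₁ / (1ξ₂) = 3.06 → ξ₁ = 3.06 ξ₂.
Substitute: (1·3.06 + 2) ξ₂ = 667.4 → ξ₂ = 131.9 mol, ξ₁ = 403.6 mol.
Outlet amounts (n = n₀ + Σ ν·ξ):
  E: 744 − 1(403.6) − 2(131.9) = 76.63
  B: 0 + 1(403.6) = 403.6
  A: 0 + 1(131.9) = 131.9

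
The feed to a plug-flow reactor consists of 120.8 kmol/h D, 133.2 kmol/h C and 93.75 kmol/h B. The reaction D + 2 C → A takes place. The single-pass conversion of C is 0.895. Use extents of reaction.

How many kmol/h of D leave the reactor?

C reacted = 0.895 × 133.2 = 119.2 kmol/h; ν_C = −2, so ξ = 119.2/2 = 59.61 kmol/h.
Outlet amounts (n = n₀ + ν ξ):
  D: 120.8 − 1(59.61) = 61.19
  C: 133.2 − 2(59.61) = 13.99
  A: 0 + 1(59.61) = 59.61
  B: 93.75 (inert)

61.2 kmol/h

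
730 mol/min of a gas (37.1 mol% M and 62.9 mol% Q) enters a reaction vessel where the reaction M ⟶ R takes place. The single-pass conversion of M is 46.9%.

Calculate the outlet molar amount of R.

M reacted = 0.469 × 270.8 = 127 mol/min; ν_M = −1, so ξ = 127/1 = 127 mol/min.
Outlet amounts (n = n₀ + ν ξ):
  M: 270.8 − 1(127) = 143.8
  R: 0 + 1(127) = 127
  Q: 459.2 (inert)

127 mol/min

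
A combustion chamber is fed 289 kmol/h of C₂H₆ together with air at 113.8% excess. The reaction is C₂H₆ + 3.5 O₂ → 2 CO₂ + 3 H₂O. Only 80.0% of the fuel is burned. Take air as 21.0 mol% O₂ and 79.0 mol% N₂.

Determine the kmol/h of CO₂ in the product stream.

Stoichiometric O₂ = 3.5 × 289 = 1012 kmol/h; O₂ fed = 1012 × 2.138 = 2163 kmol/h.
N₂ fed = 2163 × 79/21 = 8135 kmol/h.
Fuel reacted = 0.8 × 289 → ξ = 231.2 kmol/h.
Outlet (n = n₀ + ν ξ):
  C₂H₆: 289 − 1(231.2) = 57.8
  O₂: 2163 − 3.5(231.2) = 1353
  N₂: 8135 (inert)
  CO₂: 0 + 2(231.2) = 462.4
  H₂O: 0 + 3(231.2) = 693.6

462 kmol/h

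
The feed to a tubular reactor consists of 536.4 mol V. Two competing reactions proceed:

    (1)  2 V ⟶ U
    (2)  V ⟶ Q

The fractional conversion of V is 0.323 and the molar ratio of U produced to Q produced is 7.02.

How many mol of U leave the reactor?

80.9 mol

Conversion of V: V consumed = 0.323 × 536.4 = 173.3 mol = 2ξ₁ + 1ξ₂.
Selectivity: 1ξ₁ / (1ξ₂) = 7.02 → ξ₁ = 7.02 ξ₂.
Substitute: (2·7.02 + 1) ξ₂ = 173.3 → ξ₂ = 11.52 mol, ξ₁ = 80.87 mol.
Outlet amounts (n = n₀ + Σ ν·ξ):
  V: 536.4 − 2(80.87) − 1(11.52) = 363.1
  U: 0 + 1(80.87) = 80.87
  Q: 0 + 1(11.52) = 11.52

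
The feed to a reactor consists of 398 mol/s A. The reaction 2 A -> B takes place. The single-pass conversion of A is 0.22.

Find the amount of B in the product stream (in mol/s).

43.8 mol/s

A reacted = 0.22 × 398 = 87.56 mol/s; ν_A = −2, so ξ = 87.56/2 = 43.78 mol/s.
Outlet amounts (n = n₀ + ν ξ):
  A: 398 − 2(43.78) = 310.4
  B: 0 + 1(43.78) = 43.78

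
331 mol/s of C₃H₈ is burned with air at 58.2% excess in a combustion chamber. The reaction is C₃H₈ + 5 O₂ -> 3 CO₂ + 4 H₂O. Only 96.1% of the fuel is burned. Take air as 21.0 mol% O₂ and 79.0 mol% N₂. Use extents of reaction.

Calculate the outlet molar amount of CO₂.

Stoichiometric O₂ = 5 × 331 = 1655 mol/s; O₂ fed = 1655 × 1.582 = 2618 mol/s.
N₂ fed = 2618 × 79/21 = 9849 mol/s.
Fuel reacted = 0.961 × 331 → ξ = 318.1 mol/s.
Outlet (n = n₀ + ν ξ):
  C₃H₈: 331 − 1(318.1) = 12.91
  O₂: 2618 − 5(318.1) = 1028
  N₂: 9849 (inert)
  CO₂: 0 + 3(318.1) = 954.3
  H₂O: 0 + 4(318.1) = 1272

954 mol/s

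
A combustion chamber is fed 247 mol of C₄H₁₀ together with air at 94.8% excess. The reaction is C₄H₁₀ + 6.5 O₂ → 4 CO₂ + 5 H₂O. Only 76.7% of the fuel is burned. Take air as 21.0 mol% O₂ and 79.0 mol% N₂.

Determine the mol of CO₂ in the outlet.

758 mol

Stoichiometric O₂ = 6.5 × 247 = 1606 mol; O₂ fed = 1606 × 1.948 = 3128 mol.
N₂ fed = 3128 × 79/21 = 11770 mol.
Fuel reacted = 0.767 × 247 → ξ = 189.4 mol.
Outlet (n = n₀ + ν ξ):
  C₄H₁₀: 247 − 1(189.4) = 57.55
  O₂: 3128 − 6.5(189.4) = 1896
  N₂: 11770 (inert)
  CO₂: 0 + 4(189.4) = 757.8
  H₂O: 0 + 5(189.4) = 947.2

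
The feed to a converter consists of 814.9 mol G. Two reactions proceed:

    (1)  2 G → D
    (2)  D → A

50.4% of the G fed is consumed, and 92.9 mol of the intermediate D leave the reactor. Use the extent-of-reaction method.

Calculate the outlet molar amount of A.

112 mol

Conversion of G: G consumed = 2ξ₁ = 0.504 × 814.9 → ξ₁ = 205.4 mol.
D balance: n_D = 0 + 1ξ₁ − 1ξ₂ = 92.9 → ξ₂ = (1·205.4 − 92.9)/1 = 112.5 mol.
Outlet amounts (n = n₀ + Σ ν·ξ):
  G: 814.9 − 2(205.4) = 404.2
  D: 0 + 1(205.4) − 1(112.5) = 92.9
  A: 0 + 1(112.5) = 112.5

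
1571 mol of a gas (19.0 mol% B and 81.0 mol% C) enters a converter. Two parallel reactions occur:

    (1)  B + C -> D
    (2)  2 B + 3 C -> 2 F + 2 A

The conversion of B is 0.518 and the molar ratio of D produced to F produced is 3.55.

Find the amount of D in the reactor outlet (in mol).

121 mol

Conversion of B: B consumed = 0.518 × 298.5 = 154.6 mol = 1ξ₁ + 2ξ₂.
Selectivity: 1ξ₁ / (2ξ₂) = 3.55 → ξ₁ = 7.1 ξ₂.
Substitute: (1·7.1 + 2) ξ₂ = 154.6 → ξ₂ = 16.99 mol, ξ₁ = 120.6 mol.
Outlet amounts (n = n₀ + Σ ν·ξ):
  B: 298.5 − 1(120.6) − 2(16.99) = 143.9
  C: 1273 − 1(120.6) − 3(16.99) = 1101
  D: 0 + 1(120.6) = 120.6
  F: 0 + 2(16.99) = 33.98
  A: 0 + 2(16.99) = 33.98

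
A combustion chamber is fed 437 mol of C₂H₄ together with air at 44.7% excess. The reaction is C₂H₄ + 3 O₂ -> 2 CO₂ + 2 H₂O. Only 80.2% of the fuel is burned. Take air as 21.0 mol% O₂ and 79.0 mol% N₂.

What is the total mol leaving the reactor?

9470 mol

Stoichiometric O₂ = 3 × 437 = 1311 mol; O₂ fed = 1311 × 1.447 = 1897 mol.
N₂ fed = 1897 × 79/21 = 7136 mol.
Fuel reacted = 0.802 × 437 → ξ = 350.5 mol.
Outlet (n = n₀ + ν ξ):
  C₂H₄: 437 − 1(350.5) = 86.53
  O₂: 1897 − 3(350.5) = 845.6
  N₂: 7136 (inert)
  CO₂: 0 + 2(350.5) = 700.9
  H₂O: 0 + 2(350.5) = 700.9
Total out = 86.53 + 845.6 + 7136 + 700.9 + 700.9 = 9470 mol.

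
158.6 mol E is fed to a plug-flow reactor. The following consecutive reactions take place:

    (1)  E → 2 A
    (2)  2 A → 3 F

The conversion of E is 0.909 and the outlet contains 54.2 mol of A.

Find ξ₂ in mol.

Conversion of E: E consumed = 1ξ₁ = 0.909 × 158.6 → ξ₁ = 144.2 mol.
A balance: n_A = 0 + 2ξ₁ − 2ξ₂ = 54.2 → ξ₂ = (2·144.2 − 54.2)/2 = 117.1 mol.
Outlet amounts (n = n₀ + Σ ν·ξ):
  E: 158.6 − 1(144.2) = 14.43
  A: 0 + 2(144.2) − 2(117.1) = 54.2
  F: 0 + 3(117.1) = 351.2

ξ₂ = 117 mol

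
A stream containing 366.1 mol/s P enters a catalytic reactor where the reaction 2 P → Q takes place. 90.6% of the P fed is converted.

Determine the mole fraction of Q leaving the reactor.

0.828

P reacted = 0.906 × 366.1 = 331.7 mol/s; ν_P = −2, so ξ = 331.7/2 = 165.8 mol/s.
Outlet amounts (n = n₀ + ν ξ):
  P: 366.1 − 2(165.8) = 34.41
  Q: 0 + 1(165.8) = 165.8
Total out = 200.3 mol/s; y_Q = 165.8 / 200.3 = 0.8282.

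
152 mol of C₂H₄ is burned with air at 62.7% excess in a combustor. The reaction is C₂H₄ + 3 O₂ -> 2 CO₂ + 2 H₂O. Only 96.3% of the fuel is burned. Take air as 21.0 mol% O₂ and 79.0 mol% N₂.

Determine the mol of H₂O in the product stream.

293 mol

Stoichiometric O₂ = 3 × 152 = 456 mol; O₂ fed = 456 × 1.627 = 741.9 mol.
N₂ fed = 741.9 × 79/21 = 2791 mol.
Fuel reacted = 0.963 × 152 → ξ = 146.4 mol.
Outlet (n = n₀ + ν ξ):
  C₂H₄: 152 − 1(146.4) = 5.624
  O₂: 741.9 − 3(146.4) = 302.8
  N₂: 2791 (inert)
  CO₂: 0 + 2(146.4) = 292.8
  H₂O: 0 + 2(146.4) = 292.8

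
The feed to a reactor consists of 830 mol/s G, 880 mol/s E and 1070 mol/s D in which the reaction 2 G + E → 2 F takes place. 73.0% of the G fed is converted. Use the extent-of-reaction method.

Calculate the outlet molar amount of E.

577 mol/s

G reacted = 0.73 × 830 = 605.9 mol/s; ν_G = −2, so ξ = 605.9/2 = 302.9 mol/s.
Outlet amounts (n = n₀ + ν ξ):
  G: 830 − 2(302.9) = 224.1
  E: 880 − 1(302.9) = 577
  F: 0 + 2(302.9) = 605.9
  D: 1070 (inert)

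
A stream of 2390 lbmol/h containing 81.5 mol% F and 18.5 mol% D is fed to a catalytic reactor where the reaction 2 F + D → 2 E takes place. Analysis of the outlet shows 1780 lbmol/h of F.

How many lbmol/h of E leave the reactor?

For F: n = n₀ − 2ξ → 1780 = 1948 − 2ξ, giving ξ = 83.92 lbmol/h.
Outlet amounts (n = n₀ + ν ξ):
  F: 1948 − 2(83.92) = 1780
  D: 442.1 − 1(83.92) = 358.2
  E: 0 + 2(83.92) = 167.8

168 lbmol/h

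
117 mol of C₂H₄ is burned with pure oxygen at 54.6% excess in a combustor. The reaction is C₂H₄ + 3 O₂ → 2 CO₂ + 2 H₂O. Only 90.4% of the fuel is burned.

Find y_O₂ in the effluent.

0.342

Stoichiometric O₂ = 3 × 117 = 351 mol; O₂ fed = 351 × 1.546 = 542.6 mol.
Fuel reacted = 0.904 × 117 → ξ = 105.8 mol.
Outlet (n = n₀ + ν ξ):
  C₂H₄: 117 − 1(105.8) = 11.23
  O₂: 542.6 − 3(105.8) = 225.3
  CO₂: 0 + 2(105.8) = 211.5
  H₂O: 0 + 2(105.8) = 211.5
Total out = 659.6 mol; y_O₂ = 225.3 / 659.6 = 0.3416.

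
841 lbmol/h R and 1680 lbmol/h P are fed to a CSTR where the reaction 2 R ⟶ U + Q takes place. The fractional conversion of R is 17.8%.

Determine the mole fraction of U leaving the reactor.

R reacted = 0.178 × 841 = 149.7 lbmol/h; ν_R = −2, so ξ = 149.7/2 = 74.85 lbmol/h.
Outlet amounts (n = n₀ + ν ξ):
  R: 841 − 2(74.85) = 691.3
  U: 0 + 1(74.85) = 74.85
  Q: 0 + 1(74.85) = 74.85
  P: 1680 (inert)
Total out = 2521 lbmol/h; y_U = 74.85 / 2521 = 0.02969.

0.0297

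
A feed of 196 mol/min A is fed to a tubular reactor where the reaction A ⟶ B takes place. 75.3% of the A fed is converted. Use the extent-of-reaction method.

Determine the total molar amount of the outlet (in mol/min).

196 mol/min

A reacted = 0.753 × 196 = 147.6 mol/min; ν_A = −1, so ξ = 147.6/1 = 147.6 mol/min.
Outlet amounts (n = n₀ + ν ξ):
  A: 196 − 1(147.6) = 48.41
  B: 0 + 1(147.6) = 147.6
Total out = 48.41 + 147.6 = 196 mol/min.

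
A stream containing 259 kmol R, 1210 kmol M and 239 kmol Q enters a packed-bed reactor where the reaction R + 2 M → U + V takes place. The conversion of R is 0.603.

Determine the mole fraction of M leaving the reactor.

0.578

R reacted = 0.603 × 259 = 156.2 kmol; ν_R = −1, so ξ = 156.2/1 = 156.2 kmol.
Outlet amounts (n = n₀ + ν ξ):
  R: 259 − 1(156.2) = 102.8
  M: 1210 − 2(156.2) = 897.6
  U: 0 + 1(156.2) = 156.2
  V: 0 + 1(156.2) = 156.2
  Q: 239 (inert)
Total out = 1552 kmol; y_M = 897.6 / 1552 = 0.5784.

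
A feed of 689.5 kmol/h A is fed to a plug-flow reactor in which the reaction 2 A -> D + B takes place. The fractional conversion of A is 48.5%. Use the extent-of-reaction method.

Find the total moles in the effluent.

A reacted = 0.485 × 689.5 = 334.4 kmol/h; ν_A = −2, so ξ = 334.4/2 = 167.2 kmol/h.
Outlet amounts (n = n₀ + ν ξ):
  A: 689.5 − 2(167.2) = 355.1
  D: 0 + 1(167.2) = 167.2
  B: 0 + 1(167.2) = 167.2
Total out = 355.1 + 167.2 + 167.2 = 689.5 kmol/h.

690 kmol/h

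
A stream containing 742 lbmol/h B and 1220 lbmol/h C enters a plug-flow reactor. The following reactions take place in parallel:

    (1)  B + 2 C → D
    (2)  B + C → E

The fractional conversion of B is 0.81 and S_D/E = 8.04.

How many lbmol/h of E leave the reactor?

66.5 lbmol/h

Conversion of B: B consumed = 0.81 × 742 = 601 lbmol/h = 1ξ₁ + 1ξ₂.
Selectivity: 1ξ₁ / (1ξ₂) = 8.04 → ξ₁ = 8.04 ξ₂.
Substitute: (1·8.04 + 1) ξ₂ = 601 → ξ₂ = 66.48 lbmol/h, ξ₁ = 534.5 lbmol/h.
Outlet amounts (n = n₀ + Σ ν·ξ):
  B: 742 − 1(534.5) − 1(66.48) = 141
  C: 1220 − 2(534.5) − 1(66.48) = 84.44
  D: 0 + 1(534.5) = 534.5
  E: 0 + 1(66.48) = 66.48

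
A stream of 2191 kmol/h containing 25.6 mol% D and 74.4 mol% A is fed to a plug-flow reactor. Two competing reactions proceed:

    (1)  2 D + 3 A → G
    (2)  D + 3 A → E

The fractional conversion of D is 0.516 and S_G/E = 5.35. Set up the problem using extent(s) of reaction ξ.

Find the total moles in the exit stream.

1590 kmol/h

Conversion of D: D consumed = 0.516 × 560.9 = 289.4 kmol/h = 2ξ₁ + 1ξ₂.
Selectivity: 1ξ₁ / (1ξ₂) = 5.35 → ξ₁ = 5.35 ξ₂.
Substitute: (2·5.35 + 1) ξ₂ = 289.4 → ξ₂ = 24.74 kmol/h, ξ₁ = 132.3 kmol/h.
Outlet amounts (n = n₀ + Σ ν·ξ):
  D: 560.9 − 2(132.3) − 1(24.74) = 271.5
  A: 1630 − 3(132.3) − 3(24.74) = 1159
  G: 0 + 1(132.3) = 132.3
  E: 0 + 1(24.74) = 24.74
Total out = 271.5 + 1159 + 132.3 + 24.74 = 1587 kmol/h.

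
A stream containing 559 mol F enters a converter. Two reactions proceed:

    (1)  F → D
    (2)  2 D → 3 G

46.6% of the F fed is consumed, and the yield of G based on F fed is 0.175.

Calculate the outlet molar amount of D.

195 mol

Conversion of F: F consumed = 1ξ₁ = 0.466 × 559 → ξ₁ = 260.5 mol.
Yield of G: 3ξ₂ / 559 = 0.175 → ξ₂ = 32.61 mol.
Outlet amounts (n = n₀ + Σ ν·ξ):
  F: 559 − 1(260.5) = 298.5
  D: 0 + 1(260.5) − 2(32.61) = 195.3
  G: 0 + 3(32.61) = 97.82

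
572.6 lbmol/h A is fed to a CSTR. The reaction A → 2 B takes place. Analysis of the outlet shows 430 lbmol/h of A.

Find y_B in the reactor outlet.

0.399

For A: n = n₀ − 1ξ → 430 = 572.6 − 1ξ, giving ξ = 142.6 lbmol/h.
Outlet amounts (n = n₀ + ν ξ):
  A: 572.6 − 1(142.6) = 430
  B: 0 + 2(142.6) = 285.2
Total out = 715.2 lbmol/h; y_B = 285.2 / 715.2 = 0.3988.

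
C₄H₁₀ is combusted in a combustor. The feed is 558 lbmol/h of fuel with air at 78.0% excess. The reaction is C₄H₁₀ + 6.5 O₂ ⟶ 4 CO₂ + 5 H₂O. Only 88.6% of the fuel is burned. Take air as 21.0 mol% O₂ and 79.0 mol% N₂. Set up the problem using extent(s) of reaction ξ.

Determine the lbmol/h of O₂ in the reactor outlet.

3240 lbmol/h

Stoichiometric O₂ = 6.5 × 558 = 3627 lbmol/h; O₂ fed = 3627 × 1.780 = 6456 lbmol/h.
N₂ fed = 6456 × 79/21 = 24290 lbmol/h.
Fuel reacted = 0.886 × 558 → ξ = 494.4 lbmol/h.
Outlet (n = n₀ + ν ξ):
  C₄H₁₀: 558 − 1(494.4) = 63.61
  O₂: 6456 − 6.5(494.4) = 3243
  N₂: 24290 (inert)
  CO₂: 0 + 4(494.4) = 1978
  H₂O: 0 + 5(494.4) = 2472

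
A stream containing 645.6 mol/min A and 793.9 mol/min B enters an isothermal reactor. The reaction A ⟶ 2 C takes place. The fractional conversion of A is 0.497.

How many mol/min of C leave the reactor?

642 mol/min

A reacted = 0.497 × 645.6 = 320.9 mol/min; ν_A = −1, so ξ = 320.9/1 = 320.9 mol/min.
Outlet amounts (n = n₀ + ν ξ):
  A: 645.6 − 1(320.9) = 324.7
  C: 0 + 2(320.9) = 641.7
  B: 793.9 (inert)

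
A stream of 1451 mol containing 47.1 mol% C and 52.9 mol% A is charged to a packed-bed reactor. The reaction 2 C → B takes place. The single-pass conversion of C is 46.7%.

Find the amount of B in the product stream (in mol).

C reacted = 0.467 × 683.4 = 319.2 mol; ν_C = −2, so ξ = 319.2/2 = 159.6 mol.
Outlet amounts (n = n₀ + ν ξ):
  C: 683.4 − 2(159.6) = 364.3
  B: 0 + 1(159.6) = 159.6
  A: 767.6 (inert)

160 mol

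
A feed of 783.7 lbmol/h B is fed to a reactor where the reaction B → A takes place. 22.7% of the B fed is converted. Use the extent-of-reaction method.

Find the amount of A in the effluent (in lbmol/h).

B reacted = 0.227 × 783.7 = 177.9 lbmol/h; ν_B = −1, so ξ = 177.9/1 = 177.9 lbmol/h.
Outlet amounts (n = n₀ + ν ξ):
  B: 783.7 − 1(177.9) = 605.8
  A: 0 + 1(177.9) = 177.9

178 lbmol/h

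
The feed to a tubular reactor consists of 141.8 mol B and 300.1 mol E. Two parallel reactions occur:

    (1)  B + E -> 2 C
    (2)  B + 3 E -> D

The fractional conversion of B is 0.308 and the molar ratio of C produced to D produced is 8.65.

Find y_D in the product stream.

Conversion of B: B consumed = 0.308 × 141.8 = 43.67 mol = 1ξ₁ + 1ξ₂.
Selectivity: 2ξ₁ / (1ξ₂) = 8.65 → ξ₁ = 4.325 ξ₂.
Substitute: (1·4.325 + 1) ξ₂ = 43.67 → ξ₂ = 8.202 mol, ξ₁ = 35.47 mol.
Outlet amounts (n = n₀ + Σ ν·ξ):
  B: 141.8 − 1(35.47) − 1(8.202) = 98.13
  E: 300.1 − 1(35.47) − 3(8.202) = 240
  C: 0 + 2(35.47) = 70.95
  D: 0 + 1(8.202) = 8.202
Total out = 417.3 mol; y_D = 8.202 / 417.3 = 0.01965.

0.0197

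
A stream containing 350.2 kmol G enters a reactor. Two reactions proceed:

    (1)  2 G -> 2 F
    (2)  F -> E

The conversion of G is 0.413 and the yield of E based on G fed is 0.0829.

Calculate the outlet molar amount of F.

Conversion of G: G consumed = 2ξ₁ = 0.413 × 350.2 → ξ₁ = 72.32 kmol.
Yield of E: 1ξ₂ / 350.2 = 0.0829 → ξ₂ = 29.03 kmol.
Outlet amounts (n = n₀ + Σ ν·ξ):
  G: 350.2 − 2(72.32) = 205.6
  F: 0 + 2(72.32) − 1(29.03) = 115.6
  E: 0 + 1(29.03) = 29.03

116 kmol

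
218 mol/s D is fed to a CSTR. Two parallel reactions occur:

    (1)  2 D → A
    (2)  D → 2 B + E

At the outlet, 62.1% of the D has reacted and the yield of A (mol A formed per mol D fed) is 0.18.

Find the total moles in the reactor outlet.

Yield of A: 1ξ₁ / 218 = 0.18 → ξ₁ = 39.24 mol/s.
Conversion of D: 2ξ₁ + 1ξ₂ = 0.621 × 218 = 135.4 → ξ₂ = 56.9 mol/s.
Outlet amounts (n = n₀ + Σ ν·ξ):
  D: 218 − 2(39.24) − 1(56.9) = 82.62
  A: 0 + 1(39.24) = 39.24
  B: 0 + 2(56.9) = 113.8
  E: 0 + 1(56.9) = 56.9
Total out = 82.62 + 39.24 + 113.8 + 56.9 = 292.6 mol/s.

293 mol/s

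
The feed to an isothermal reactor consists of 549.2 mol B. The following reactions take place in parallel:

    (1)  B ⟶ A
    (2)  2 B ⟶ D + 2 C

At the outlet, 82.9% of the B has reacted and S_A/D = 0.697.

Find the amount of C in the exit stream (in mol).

338 mol

Conversion of B: B consumed = 0.829 × 549.2 = 455.3 mol = 1ξ₁ + 2ξ₂.
Selectivity: 1ξ₁ / (1ξ₂) = 0.697 → ξ₁ = 0.697 ξ₂.
Substitute: (1·0.697 + 2) ξ₂ = 455.3 → ξ₂ = 168.8 mol, ξ₁ = 117.7 mol.
Outlet amounts (n = n₀ + Σ ν·ξ):
  B: 549.2 − 1(117.7) − 2(168.8) = 93.91
  A: 0 + 1(117.7) = 117.7
  D: 0 + 1(168.8) = 168.8
  C: 0 + 2(168.8) = 337.6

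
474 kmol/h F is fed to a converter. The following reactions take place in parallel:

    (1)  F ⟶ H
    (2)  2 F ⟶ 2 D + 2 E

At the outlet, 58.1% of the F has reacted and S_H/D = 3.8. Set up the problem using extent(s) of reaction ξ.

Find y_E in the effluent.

Conversion of F: F consumed = 0.581 × 474 = 275.4 kmol/h = 1ξ₁ + 2ξ₂.
Selectivity: 1ξ₁ / (2ξ₂) = 3.8 → ξ₁ = 7.6 ξ₂.
Substitute: (1·7.6 + 2) ξ₂ = 275.4 → ξ₂ = 28.69 kmol/h, ξ₁ = 218 kmol/h.
Outlet amounts (n = n₀ + Σ ν·ξ):
  F: 474 − 1(218) − 2(28.69) = 198.6
  H: 0 + 1(218) = 218
  D: 0 + 2(28.69) = 57.37
  E: 0 + 2(28.69) = 57.37
Total out = 531.4 kmol/h; y_E = 57.37 / 531.4 = 0.108.

0.108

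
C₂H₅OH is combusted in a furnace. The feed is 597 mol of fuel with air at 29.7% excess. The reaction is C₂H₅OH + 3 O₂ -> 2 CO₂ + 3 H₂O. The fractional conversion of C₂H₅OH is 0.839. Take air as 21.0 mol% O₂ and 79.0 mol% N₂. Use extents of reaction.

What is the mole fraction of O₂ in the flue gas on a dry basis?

Stoichiometric O₂ = 3 × 597 = 1791 mol; O₂ fed = 1791 × 1.297 = 2323 mol.
N₂ fed = 2323 × 79/21 = 8739 mol.
Fuel reacted = 0.839 × 597 → ξ = 500.9 mol.
Outlet (n = n₀ + ν ξ):
  C₂H₅OH: 597 − 1(500.9) = 96.12
  O₂: 2323 − 3(500.9) = 820.3
  N₂: 8739 (inert)
  CO₂: 0 + 2(500.9) = 1002
  H₂O: 0 + 3(500.9) = 1503
Dry total = 10660 mol; y_O₂ (dry) = 820.3 / 10660 = 0.07697.

0.077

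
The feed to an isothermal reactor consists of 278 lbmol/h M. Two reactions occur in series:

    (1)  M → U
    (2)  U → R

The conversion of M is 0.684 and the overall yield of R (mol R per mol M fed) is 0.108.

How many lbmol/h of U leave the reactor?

160 lbmol/h

Conversion of M: M consumed = 1ξ₁ = 0.684 × 278 → ξ₁ = 190.2 lbmol/h.
Yield of R: 1ξ₂ / 278 = 0.108 → ξ₂ = 30.02 lbmol/h.
Outlet amounts (n = n₀ + Σ ν·ξ):
  M: 278 − 1(190.2) = 87.85
  U: 0 + 1(190.2) − 1(30.02) = 160.1
  R: 0 + 1(30.02) = 30.02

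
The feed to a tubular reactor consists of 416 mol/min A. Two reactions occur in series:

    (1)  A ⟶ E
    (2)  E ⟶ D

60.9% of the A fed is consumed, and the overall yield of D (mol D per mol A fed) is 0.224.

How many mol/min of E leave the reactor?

Conversion of A: A consumed = 1ξ₁ = 0.609 × 416 → ξ₁ = 253.3 mol/min.
Yield of D: 1ξ₂ / 416 = 0.224 → ξ₂ = 93.18 mol/min.
Outlet amounts (n = n₀ + Σ ν·ξ):
  A: 416 − 1(253.3) = 162.7
  E: 0 + 1(253.3) − 1(93.18) = 160.2
  D: 0 + 1(93.18) = 93.18

160 mol/min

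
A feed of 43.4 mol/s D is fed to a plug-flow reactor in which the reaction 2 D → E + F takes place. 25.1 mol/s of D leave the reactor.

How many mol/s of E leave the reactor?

For D: n = n₀ − 2ξ → 25.1 = 43.4 − 2ξ, giving ξ = 9.15 mol/s.
Outlet amounts (n = n₀ + ν ξ):
  D: 43.4 − 2(9.15) = 25.1
  E: 0 + 1(9.15) = 9.15
  F: 0 + 1(9.15) = 9.15

9.15 mol/s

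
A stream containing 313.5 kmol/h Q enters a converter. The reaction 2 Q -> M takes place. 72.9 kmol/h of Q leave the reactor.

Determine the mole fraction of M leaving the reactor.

For Q: n = n₀ − 2ξ → 72.9 = 313.5 − 2ξ, giving ξ = 120.3 kmol/h.
Outlet amounts (n = n₀ + ν ξ):
  Q: 313.5 − 2(120.3) = 72.9
  M: 0 + 1(120.3) = 120.3
Total out = 193.2 kmol/h; y_M = 120.3 / 193.2 = 0.6227.

0.623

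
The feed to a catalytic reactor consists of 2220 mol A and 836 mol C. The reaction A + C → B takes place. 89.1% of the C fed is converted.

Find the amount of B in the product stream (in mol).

C reacted = 0.891 × 836 = 744.9 mol; ν_C = −1, so ξ = 744.9/1 = 744.9 mol.
Outlet amounts (n = n₀ + ν ξ):
  A: 2220 − 1(744.9) = 1475
  C: 836 − 1(744.9) = 91.12
  B: 0 + 1(744.9) = 744.9

745 mol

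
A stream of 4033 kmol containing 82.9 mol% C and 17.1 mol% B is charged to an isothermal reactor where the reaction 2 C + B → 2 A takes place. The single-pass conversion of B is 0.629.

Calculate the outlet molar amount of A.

868 kmol

B reacted = 0.629 × 689.6 = 433.8 kmol; ν_B = −1, so ξ = 433.8/1 = 433.8 kmol.
Outlet amounts (n = n₀ + ν ξ):
  C: 3343 − 2(433.8) = 2476
  B: 689.6 − 1(433.8) = 255.9
  A: 0 + 2(433.8) = 867.6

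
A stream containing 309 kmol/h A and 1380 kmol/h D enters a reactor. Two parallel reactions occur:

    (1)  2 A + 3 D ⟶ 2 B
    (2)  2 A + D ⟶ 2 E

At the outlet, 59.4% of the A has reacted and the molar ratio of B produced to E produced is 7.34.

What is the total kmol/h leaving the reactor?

Conversion of A: A consumed = 0.594 × 309 = 183.5 kmol/h = 2ξ₁ + 2ξ₂.
Selectivity: 2ξ₁ / (2ξ₂) = 7.34 → ξ₁ = 7.34 ξ₂.
Substitute: (2·7.34 + 2) ξ₂ = 183.5 → ξ₂ = 11 kmol/h, ξ₁ = 80.77 kmol/h.
Outlet amounts (n = n₀ + Σ ν·ξ):
  A: 309 − 2(80.77) − 2(11) = 125.5
  D: 1380 − 3(80.77) − 1(11) = 1127
  B: 0 + 2(80.77) = 161.5
  E: 0 + 2(11) = 22.01
Total out = 125.5 + 1127 + 161.5 + 22.01 = 1436 kmol/h.

1440 kmol/h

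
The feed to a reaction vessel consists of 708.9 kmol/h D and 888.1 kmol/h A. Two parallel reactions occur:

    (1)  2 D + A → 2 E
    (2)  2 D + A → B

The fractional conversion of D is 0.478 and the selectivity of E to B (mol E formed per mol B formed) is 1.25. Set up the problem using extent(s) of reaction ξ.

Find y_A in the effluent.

0.543

Conversion of D: D consumed = 0.478 × 708.9 = 338.9 kmol/h = 2ξ₁ + 2ξ₂.
Selectivity: 2ξ₁ / (1ξ₂) = 1.25 → ξ₁ = 0.625 ξ₂.
Substitute: (2·0.625 + 2) ξ₂ = 338.9 → ξ₂ = 104.3 kmol/h, ξ₁ = 65.16 kmol/h.
Outlet amounts (n = n₀ + Σ ν·ξ):
  D: 708.9 − 2(65.16) − 2(104.3) = 370
  A: 888.1 − 1(65.16) − 1(104.3) = 718.7
  E: 0 + 2(65.16) = 130.3
  B: 0 + 1(104.3) = 104.3
Total out = 1323 kmol/h; y_A = 718.7 / 1323 = 0.5431.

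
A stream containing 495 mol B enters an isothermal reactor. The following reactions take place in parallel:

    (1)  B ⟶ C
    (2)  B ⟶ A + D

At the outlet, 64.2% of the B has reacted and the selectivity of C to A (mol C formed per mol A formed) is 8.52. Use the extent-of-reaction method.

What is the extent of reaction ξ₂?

Conversion of B: B consumed = 0.642 × 495 = 317.8 mol = 1ξ₁ + 1ξ₂.
Selectivity: 1ξ₁ / (1ξ₂) = 8.52 → ξ₁ = 8.52 ξ₂.
Substitute: (1·8.52 + 1) ξ₂ = 317.8 → ξ₂ = 33.38 mol, ξ₁ = 284.4 mol.
Outlet amounts (n = n₀ + Σ ν·ξ):
  B: 495 − 1(284.4) − 1(33.38) = 177.2
  C: 0 + 1(284.4) = 284.4
  A: 0 + 1(33.38) = 33.38
  D: 0 + 1(33.38) = 33.38

ξ₂ = 33.4 mol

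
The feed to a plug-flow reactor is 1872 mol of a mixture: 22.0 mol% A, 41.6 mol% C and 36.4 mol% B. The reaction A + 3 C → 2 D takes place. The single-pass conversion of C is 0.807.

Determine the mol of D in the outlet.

C reacted = 0.807 × 778.8 = 628.5 mol; ν_C = −3, so ξ = 628.5/3 = 209.5 mol.
Outlet amounts (n = n₀ + ν ξ):
  A: 411.8 − 1(209.5) = 202.4
  C: 778.8 − 3(209.5) = 150.3
  D: 0 + 2(209.5) = 419
  B: 681.4 (inert)

419 mol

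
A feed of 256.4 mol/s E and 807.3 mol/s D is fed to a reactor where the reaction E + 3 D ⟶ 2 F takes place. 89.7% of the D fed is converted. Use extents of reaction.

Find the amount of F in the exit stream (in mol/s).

483 mol/s

D reacted = 0.897 × 807.3 = 724.1 mol/s; ν_D = −3, so ξ = 724.1/3 = 241.4 mol/s.
Outlet amounts (n = n₀ + ν ξ):
  E: 256.4 − 1(241.4) = 15.02
  D: 807.3 − 3(241.4) = 83.15
  F: 0 + 2(241.4) = 482.8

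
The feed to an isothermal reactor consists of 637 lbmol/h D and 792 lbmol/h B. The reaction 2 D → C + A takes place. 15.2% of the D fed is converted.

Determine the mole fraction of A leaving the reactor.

D reacted = 0.152 × 637 = 96.82 lbmol/h; ν_D = −2, so ξ = 96.82/2 = 48.41 lbmol/h.
Outlet amounts (n = n₀ + ν ξ):
  D: 637 − 2(48.41) = 540.2
  C: 0 + 1(48.41) = 48.41
  A: 0 + 1(48.41) = 48.41
  B: 792 (inert)
Total out = 1429 lbmol/h; y_A = 48.41 / 1429 = 0.03388.

0.0339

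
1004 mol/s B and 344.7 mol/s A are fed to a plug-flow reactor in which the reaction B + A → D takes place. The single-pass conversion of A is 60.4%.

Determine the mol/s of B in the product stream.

796 mol/s

A reacted = 0.604 × 344.7 = 208.2 mol/s; ν_A = −1, so ξ = 208.2/1 = 208.2 mol/s.
Outlet amounts (n = n₀ + ν ξ):
  B: 1004 − 1(208.2) = 795.8
  A: 344.7 − 1(208.2) = 136.5
  D: 0 + 1(208.2) = 208.2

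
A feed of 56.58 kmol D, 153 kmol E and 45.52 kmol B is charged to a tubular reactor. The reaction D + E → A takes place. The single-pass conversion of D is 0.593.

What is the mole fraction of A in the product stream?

D reacted = 0.593 × 56.58 = 33.55 kmol; ν_D = −1, so ξ = 33.55/1 = 33.55 kmol.
Outlet amounts (n = n₀ + ν ξ):
  D: 56.58 − 1(33.55) = 23.03
  E: 153 − 1(33.55) = 119.4
  A: 0 + 1(33.55) = 33.55
  B: 45.52 (inert)
Total out = 221.5 kmol; y_A = 33.55 / 221.5 = 0.1514.

0.151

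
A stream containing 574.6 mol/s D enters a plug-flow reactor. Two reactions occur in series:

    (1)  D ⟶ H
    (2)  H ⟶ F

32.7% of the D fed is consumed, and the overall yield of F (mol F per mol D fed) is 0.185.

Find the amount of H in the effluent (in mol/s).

Conversion of D: D consumed = 1ξ₁ = 0.327 × 574.6 → ξ₁ = 187.9 mol/s.
Yield of F: 1ξ₂ / 574.6 = 0.185 → ξ₂ = 106.3 mol/s.
Outlet amounts (n = n₀ + Σ ν·ξ):
  D: 574.6 − 1(187.9) = 386.7
  H: 0 + 1(187.9) − 1(106.3) = 81.59
  F: 0 + 1(106.3) = 106.3

81.6 mol/s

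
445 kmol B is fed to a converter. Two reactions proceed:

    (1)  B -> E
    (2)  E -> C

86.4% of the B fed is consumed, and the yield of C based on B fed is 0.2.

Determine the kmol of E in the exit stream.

295 kmol

Conversion of B: B consumed = 1ξ₁ = 0.864 × 445 → ξ₁ = 384.5 kmol.
Yield of C: 1ξ₂ / 445 = 0.2 → ξ₂ = 89 kmol.
Outlet amounts (n = n₀ + Σ ν·ξ):
  B: 445 − 1(384.5) = 60.52
  E: 0 + 1(384.5) − 1(89) = 295.5
  C: 0 + 1(89) = 89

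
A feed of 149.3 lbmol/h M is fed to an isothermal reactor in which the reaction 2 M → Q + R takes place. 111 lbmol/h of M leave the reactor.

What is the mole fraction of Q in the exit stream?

0.128

For M: n = n₀ − 2ξ → 111 = 149.3 − 2ξ, giving ξ = 19.15 lbmol/h.
Outlet amounts (n = n₀ + ν ξ):
  M: 149.3 − 2(19.15) = 111
  Q: 0 + 1(19.15) = 19.15
  R: 0 + 1(19.15) = 19.15
Total out = 149.3 lbmol/h; y_Q = 19.15 / 149.3 = 0.1283.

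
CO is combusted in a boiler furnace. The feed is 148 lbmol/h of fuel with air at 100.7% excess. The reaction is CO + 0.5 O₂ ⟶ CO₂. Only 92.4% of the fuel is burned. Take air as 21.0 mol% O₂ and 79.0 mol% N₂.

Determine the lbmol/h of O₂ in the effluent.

80.1 lbmol/h

Stoichiometric O₂ = 0.5 × 148 = 74 lbmol/h; O₂ fed = 74 × 2.007 = 148.5 lbmol/h.
N₂ fed = 148.5 × 79/21 = 558.7 lbmol/h.
Fuel reacted = 0.924 × 148 → ξ = 136.8 lbmol/h.
Outlet (n = n₀ + ν ξ):
  CO: 148 − 1(136.8) = 11.25
  O₂: 148.5 − 0.5(136.8) = 80.14
  N₂: 558.7 (inert)
  CO₂: 0 + 1(136.8) = 136.8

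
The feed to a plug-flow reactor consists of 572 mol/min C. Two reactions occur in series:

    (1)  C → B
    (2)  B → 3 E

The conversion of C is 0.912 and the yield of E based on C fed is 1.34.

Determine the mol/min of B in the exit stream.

Conversion of C: C consumed = 1ξ₁ = 0.912 × 572 → ξ₁ = 521.7 mol/min.
Yield of E: 3ξ₂ / 572 = 1.34 → ξ₂ = 255.5 mol/min.
Outlet amounts (n = n₀ + Σ ν·ξ):
  C: 572 − 1(521.7) = 50.34
  B: 0 + 1(521.7) − 1(255.5) = 266.2
  E: 0 + 3(255.5) = 766.5

266 mol/min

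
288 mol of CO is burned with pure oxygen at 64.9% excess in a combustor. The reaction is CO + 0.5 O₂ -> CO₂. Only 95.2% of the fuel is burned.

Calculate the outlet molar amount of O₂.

100 mol

Stoichiometric O₂ = 0.5 × 288 = 144 mol; O₂ fed = 144 × 1.649 = 237.5 mol.
Fuel reacted = 0.952 × 288 → ξ = 274.2 mol.
Outlet (n = n₀ + ν ξ):
  CO: 288 − 1(274.2) = 13.82
  O₂: 237.5 − 0.5(274.2) = 100.4
  CO₂: 0 + 1(274.2) = 274.2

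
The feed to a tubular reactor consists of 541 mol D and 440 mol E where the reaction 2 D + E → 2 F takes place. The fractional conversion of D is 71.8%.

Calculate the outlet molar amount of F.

D reacted = 0.718 × 541 = 388.4 mol; ν_D = −2, so ξ = 388.4/2 = 194.2 mol.
Outlet amounts (n = n₀ + ν ξ):
  D: 541 − 2(194.2) = 152.6
  E: 440 − 1(194.2) = 245.8
  F: 0 + 2(194.2) = 388.4

388 mol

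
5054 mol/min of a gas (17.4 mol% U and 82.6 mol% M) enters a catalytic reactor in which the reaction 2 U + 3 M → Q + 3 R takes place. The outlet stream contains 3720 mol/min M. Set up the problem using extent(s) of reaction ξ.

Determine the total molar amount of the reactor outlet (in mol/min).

4900 mol/min

For M: n = n₀ − 3ξ → 3720 = 4175 − 3ξ, giving ξ = 151.5 mol/min.
Outlet amounts (n = n₀ + ν ξ):
  U: 879.4 − 2(151.5) = 576.3
  M: 4175 − 3(151.5) = 3720
  Q: 0 + 1(151.5) = 151.5
  R: 0 + 3(151.5) = 454.6
Total out = 576.3 + 3720 + 151.5 + 454.6 = 4902 mol/min.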